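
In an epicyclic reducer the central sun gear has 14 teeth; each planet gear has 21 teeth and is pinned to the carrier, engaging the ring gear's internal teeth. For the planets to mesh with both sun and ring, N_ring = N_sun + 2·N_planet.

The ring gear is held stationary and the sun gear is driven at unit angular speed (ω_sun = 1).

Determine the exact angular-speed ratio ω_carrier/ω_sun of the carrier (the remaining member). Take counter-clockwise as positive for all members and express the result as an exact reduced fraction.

N_ring = 14 + 2·21 = 56
14(ω_s−ω_c) = −56(ω_r−ω_c),  ω_r=0, ω_s=1
14(1−ω_c) = −56(0−ω_c)  ⇒  70ω_c = 14  ⇒  ω_c = 1/5
ω_c/ω_s = 1/5

1/5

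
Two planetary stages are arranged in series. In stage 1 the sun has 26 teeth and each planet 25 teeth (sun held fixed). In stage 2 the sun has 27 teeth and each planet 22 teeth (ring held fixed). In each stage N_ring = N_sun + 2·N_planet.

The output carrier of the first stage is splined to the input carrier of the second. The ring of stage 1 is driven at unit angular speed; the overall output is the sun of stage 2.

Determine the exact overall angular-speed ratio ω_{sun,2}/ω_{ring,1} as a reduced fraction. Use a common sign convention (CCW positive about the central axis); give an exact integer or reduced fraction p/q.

3724/1377

Stage 1: N_ring = 26 + 2·25 = 76
Stage 1: 26(ω_s−ω_c) = −76(ω_r−ω_c),  ω_s=0, ω_r=1
Stage 1: 26(0−ω_c) = −76(1−ω_c)  ⇒  102ω_c = 76  ⇒  ω_c = 38/51
  ⇒ ω_c¹/ω_r¹ = 38/51
Stage 2: N_ring = 27 + 2·22 = 71
Stage 2: 27(ω_s−ω_c) = −71(ω_r−ω_c),  ω_r=0, ω_c=1
Stage 2: ω_s = 1 − (71/27)(0−1) = 98/27
  ⇒ ω_s²/ω_c² = 98/27
Coupling ω_c² = ω_c¹ ⇒ overall = 38/51 × 98/27 = 3724/1377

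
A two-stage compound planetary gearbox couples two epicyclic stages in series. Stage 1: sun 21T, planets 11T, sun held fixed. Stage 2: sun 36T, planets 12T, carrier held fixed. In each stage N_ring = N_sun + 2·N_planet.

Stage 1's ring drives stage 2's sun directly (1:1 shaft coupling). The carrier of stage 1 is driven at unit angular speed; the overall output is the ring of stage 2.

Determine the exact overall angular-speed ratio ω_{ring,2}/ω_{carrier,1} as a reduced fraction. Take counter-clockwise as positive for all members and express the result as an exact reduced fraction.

Stage 1: N_ring = 21 + 2·11 = 43
Stage 1: 21(ω_s−ω_c) = −43(ω_r−ω_c),  ω_s=0, ω_c=1
Stage 1: ω_r = 1 − (21/43)(0−1) = 64/43
  ⇒ ω_r¹/ω_c¹ = 64/43
Stage 2: N_ring = 36 + 2·12 = 60
Stage 2: 36(ω_s−ω_c) = −60(ω_r−ω_c),  ω_c=0, ω_s=1
Stage 2: ω_r = 0 − (36/60)(1−0) = -3/5
  ⇒ ω_r²/ω_s² = -3/5
Coupling ω_s² = ω_r¹ ⇒ overall = 64/43 × -3/5 = -192/215

-192/215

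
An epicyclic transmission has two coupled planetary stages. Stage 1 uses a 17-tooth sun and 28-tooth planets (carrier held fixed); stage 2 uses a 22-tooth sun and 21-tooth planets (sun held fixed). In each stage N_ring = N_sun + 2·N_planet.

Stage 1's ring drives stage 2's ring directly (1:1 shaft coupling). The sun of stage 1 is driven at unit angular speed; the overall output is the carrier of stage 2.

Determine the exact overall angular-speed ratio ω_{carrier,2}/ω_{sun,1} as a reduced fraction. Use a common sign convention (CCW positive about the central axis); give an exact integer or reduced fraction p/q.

-544/3139

Stage 1: N_ring = 17 + 2·28 = 73
Stage 1: 17(ω_s−ω_c) = −73(ω_r−ω_c),  ω_c=0, ω_s=1
Stage 1: ω_r = 0 − (17/73)(1−0) = -17/73
  ⇒ ω_r¹/ω_s¹ = -17/73
Stage 2: N_ring = 22 + 2·21 = 64
Stage 2: 22(ω_s−ω_c) = −64(ω_r−ω_c),  ω_s=0, ω_r=1
Stage 2: 22(0−ω_c) = −64(1−ω_c)  ⇒  86ω_c = 64  ⇒  ω_c = 32/43
  ⇒ ω_c²/ω_r² = 32/43
Coupling ω_r² = ω_r¹ ⇒ overall = -17/73 × 32/43 = -544/3139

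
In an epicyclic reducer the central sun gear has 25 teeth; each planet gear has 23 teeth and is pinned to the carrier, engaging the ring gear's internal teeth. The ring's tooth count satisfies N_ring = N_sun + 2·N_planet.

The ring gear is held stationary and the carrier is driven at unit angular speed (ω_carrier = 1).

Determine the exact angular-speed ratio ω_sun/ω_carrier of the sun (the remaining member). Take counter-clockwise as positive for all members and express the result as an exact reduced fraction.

N_ring = 25 + 2·23 = 71
25(ω_s−ω_c) = −71(ω_r−ω_c),  ω_r=0, ω_c=1
ω_s = 1 − (71/25)(0−1) = 96/25
ω_s/ω_c = 96/25

96/25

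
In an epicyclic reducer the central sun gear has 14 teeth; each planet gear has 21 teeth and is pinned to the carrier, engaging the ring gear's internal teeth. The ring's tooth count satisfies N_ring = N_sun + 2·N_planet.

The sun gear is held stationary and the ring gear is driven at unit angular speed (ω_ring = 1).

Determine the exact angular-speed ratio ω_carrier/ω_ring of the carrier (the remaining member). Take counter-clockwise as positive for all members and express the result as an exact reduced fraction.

N_ring = 14 + 2·21 = 56
14(ω_s−ω_c) = −56(ω_r−ω_c),  ω_s=0, ω_r=1
14(0−ω_c) = −56(1−ω_c)  ⇒  70ω_c = 56  ⇒  ω_c = 4/5
ω_c/ω_r = 4/5

4/5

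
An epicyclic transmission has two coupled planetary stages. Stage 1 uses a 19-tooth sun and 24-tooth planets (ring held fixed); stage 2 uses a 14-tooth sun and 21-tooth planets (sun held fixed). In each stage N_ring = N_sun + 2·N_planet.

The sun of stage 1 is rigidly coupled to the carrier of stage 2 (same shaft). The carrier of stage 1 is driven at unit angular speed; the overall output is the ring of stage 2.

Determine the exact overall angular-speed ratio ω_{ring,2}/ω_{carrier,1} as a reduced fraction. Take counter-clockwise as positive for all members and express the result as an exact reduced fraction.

Stage 1: N_ring = 19 + 2·24 = 67
Stage 1: 19(ω_s−ω_c) = −67(ω_r−ω_c),  ω_r=0, ω_c=1
Stage 1: ω_s = 1 − (67/19)(0−1) = 86/19
  ⇒ ω_s¹/ω_c¹ = 86/19
Stage 2: N_ring = 14 + 2·21 = 56
Stage 2: 14(ω_s−ω_c) = −56(ω_r−ω_c),  ω_s=0, ω_c=1
Stage 2: ω_r = 1 − (14/56)(0−1) = 5/4
  ⇒ ω_r²/ω_c² = 5/4
Coupling ω_c² = ω_s¹ ⇒ overall = 86/19 × 5/4 = 215/38

215/38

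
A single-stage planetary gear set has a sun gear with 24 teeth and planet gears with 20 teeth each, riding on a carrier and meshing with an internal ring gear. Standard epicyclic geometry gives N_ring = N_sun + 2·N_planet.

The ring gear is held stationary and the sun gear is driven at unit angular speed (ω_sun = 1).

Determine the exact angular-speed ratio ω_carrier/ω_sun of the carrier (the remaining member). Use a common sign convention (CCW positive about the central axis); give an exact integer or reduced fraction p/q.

3/11

N_ring = 24 + 2·20 = 64
24(ω_s−ω_c) = −64(ω_r−ω_c),  ω_r=0, ω_s=1
24(1−ω_c) = −64(0−ω_c)  ⇒  88ω_c = 24  ⇒  ω_c = 3/11
ω_c/ω_s = 3/11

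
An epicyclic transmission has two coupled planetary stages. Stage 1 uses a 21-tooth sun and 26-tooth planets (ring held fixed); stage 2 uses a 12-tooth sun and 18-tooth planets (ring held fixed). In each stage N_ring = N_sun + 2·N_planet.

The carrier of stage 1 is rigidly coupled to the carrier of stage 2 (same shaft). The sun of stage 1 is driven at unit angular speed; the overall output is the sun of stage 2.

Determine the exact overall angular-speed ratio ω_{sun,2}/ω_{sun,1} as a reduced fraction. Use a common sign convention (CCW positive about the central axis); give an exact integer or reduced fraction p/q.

105/94

Stage 1: N_ring = 21 + 2·26 = 73
Stage 1: 21(ω_s−ω_c) = −73(ω_r−ω_c),  ω_r=0, ω_s=1
Stage 1: 21(1−ω_c) = −73(0−ω_c)  ⇒  94ω_c = 21  ⇒  ω_c = 21/94
  ⇒ ω_c¹/ω_s¹ = 21/94
Stage 2: N_ring = 12 + 2·18 = 48
Stage 2: 12(ω_s−ω_c) = −48(ω_r−ω_c),  ω_r=0, ω_c=1
Stage 2: ω_s = 1 − (48/12)(0−1) = 5
  ⇒ ω_s²/ω_c² = 5
Coupling ω_c² = ω_c¹ ⇒ overall = 21/94 × 5 = 105/94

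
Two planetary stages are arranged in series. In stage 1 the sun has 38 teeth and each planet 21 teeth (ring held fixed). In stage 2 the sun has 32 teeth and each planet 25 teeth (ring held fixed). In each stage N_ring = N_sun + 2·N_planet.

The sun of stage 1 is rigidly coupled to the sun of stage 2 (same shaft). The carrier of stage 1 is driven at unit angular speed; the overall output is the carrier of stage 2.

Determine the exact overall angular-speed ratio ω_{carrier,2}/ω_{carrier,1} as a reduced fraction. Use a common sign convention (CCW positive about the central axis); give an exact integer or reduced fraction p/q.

944/1083

Stage 1: N_ring = 38 + 2·21 = 80
Stage 1: 38(ω_s−ω_c) = −80(ω_r−ω_c),  ω_r=0, ω_c=1
Stage 1: ω_s = 1 − (80/38)(0−1) = 59/19
  ⇒ ω_s¹/ω_c¹ = 59/19
Stage 2: N_ring = 32 + 2·25 = 82
Stage 2: 32(ω_s−ω_c) = −82(ω_r−ω_c),  ω_r=0, ω_s=1
Stage 2: 32(1−ω_c) = −82(0−ω_c)  ⇒  114ω_c = 32  ⇒  ω_c = 16/57
  ⇒ ω_c²/ω_s² = 16/57
Coupling ω_s² = ω_s¹ ⇒ overall = 59/19 × 16/57 = 944/1083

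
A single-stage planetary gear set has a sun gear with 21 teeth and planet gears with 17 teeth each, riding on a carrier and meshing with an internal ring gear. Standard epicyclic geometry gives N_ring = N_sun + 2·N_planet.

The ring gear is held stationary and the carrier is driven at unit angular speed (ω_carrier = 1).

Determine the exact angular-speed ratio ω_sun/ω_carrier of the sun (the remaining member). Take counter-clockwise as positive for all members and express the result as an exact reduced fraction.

N_ring = 21 + 2·17 = 55
21(ω_s−ω_c) = −55(ω_r−ω_c),  ω_r=0, ω_c=1
ω_s = 1 − (55/21)(0−1) = 76/21
ω_s/ω_c = 76/21

76/21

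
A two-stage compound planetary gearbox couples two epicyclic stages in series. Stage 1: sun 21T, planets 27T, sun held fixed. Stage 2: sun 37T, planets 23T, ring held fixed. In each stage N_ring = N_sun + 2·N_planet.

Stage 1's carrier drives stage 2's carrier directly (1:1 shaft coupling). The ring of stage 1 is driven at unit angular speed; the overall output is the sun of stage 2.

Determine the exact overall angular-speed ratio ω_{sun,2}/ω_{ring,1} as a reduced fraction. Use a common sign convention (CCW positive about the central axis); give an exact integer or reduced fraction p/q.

375/148

Stage 1: N_ring = 21 + 2·27 = 75
Stage 1: 21(ω_s−ω_c) = −75(ω_r−ω_c),  ω_s=0, ω_r=1
Stage 1: 21(0−ω_c) = −75(1−ω_c)  ⇒  96ω_c = 75  ⇒  ω_c = 25/32
  ⇒ ω_c¹/ω_r¹ = 25/32
Stage 2: N_ring = 37 + 2·23 = 83
Stage 2: 37(ω_s−ω_c) = −83(ω_r−ω_c),  ω_r=0, ω_c=1
Stage 2: ω_s = 1 − (83/37)(0−1) = 120/37
  ⇒ ω_s²/ω_c² = 120/37
Coupling ω_c² = ω_c¹ ⇒ overall = 25/32 × 120/37 = 375/148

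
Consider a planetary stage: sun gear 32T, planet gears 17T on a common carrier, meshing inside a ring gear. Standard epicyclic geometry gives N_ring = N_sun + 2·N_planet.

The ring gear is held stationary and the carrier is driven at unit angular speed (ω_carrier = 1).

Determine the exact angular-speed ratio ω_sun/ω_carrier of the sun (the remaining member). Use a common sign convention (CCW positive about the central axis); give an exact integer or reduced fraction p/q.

N_ring = 32 + 2·17 = 66
32(ω_s−ω_c) = −66(ω_r−ω_c),  ω_r=0, ω_c=1
ω_s = 1 − (66/32)(0−1) = 49/16
ω_s/ω_c = 49/16

49/16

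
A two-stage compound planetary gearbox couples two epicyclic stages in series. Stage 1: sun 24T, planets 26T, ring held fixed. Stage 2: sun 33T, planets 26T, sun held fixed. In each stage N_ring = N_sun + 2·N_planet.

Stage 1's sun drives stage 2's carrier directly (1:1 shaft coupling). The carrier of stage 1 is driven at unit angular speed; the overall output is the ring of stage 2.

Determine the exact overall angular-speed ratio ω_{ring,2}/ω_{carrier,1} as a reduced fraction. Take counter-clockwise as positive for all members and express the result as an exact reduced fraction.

295/51

Stage 1: N_ring = 24 + 2·26 = 76
Stage 1: 24(ω_s−ω_c) = −76(ω_r−ω_c),  ω_r=0, ω_c=1
Stage 1: ω_s = 1 − (76/24)(0−1) = 25/6
  ⇒ ω_s¹/ω_c¹ = 25/6
Stage 2: N_ring = 33 + 2·26 = 85
Stage 2: 33(ω_s−ω_c) = −85(ω_r−ω_c),  ω_s=0, ω_c=1
Stage 2: ω_r = 1 − (33/85)(0−1) = 118/85
  ⇒ ω_r²/ω_c² = 118/85
Coupling ω_c² = ω_s¹ ⇒ overall = 25/6 × 118/85 = 295/51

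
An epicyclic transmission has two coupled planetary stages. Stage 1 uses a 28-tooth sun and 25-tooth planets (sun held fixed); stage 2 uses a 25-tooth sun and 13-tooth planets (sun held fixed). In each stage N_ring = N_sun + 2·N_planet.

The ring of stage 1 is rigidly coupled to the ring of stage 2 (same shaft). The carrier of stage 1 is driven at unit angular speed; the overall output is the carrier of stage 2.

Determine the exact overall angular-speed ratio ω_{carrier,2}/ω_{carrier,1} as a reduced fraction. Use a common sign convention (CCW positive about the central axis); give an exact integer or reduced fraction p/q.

901/988

Stage 1: N_ring = 28 + 2·25 = 78
Stage 1: 28(ω_s−ω_c) = −78(ω_r−ω_c),  ω_s=0, ω_c=1
Stage 1: ω_r = 1 − (28/78)(0−1) = 53/39
  ⇒ ω_r¹/ω_c¹ = 53/39
Stage 2: N_ring = 25 + 2·13 = 51
Stage 2: 25(ω_s−ω_c) = −51(ω_r−ω_c),  ω_s=0, ω_r=1
Stage 2: 25(0−ω_c) = −51(1−ω_c)  ⇒  76ω_c = 51  ⇒  ω_c = 51/76
  ⇒ ω_c²/ω_r² = 51/76
Coupling ω_r² = ω_r¹ ⇒ overall = 53/39 × 51/76 = 901/988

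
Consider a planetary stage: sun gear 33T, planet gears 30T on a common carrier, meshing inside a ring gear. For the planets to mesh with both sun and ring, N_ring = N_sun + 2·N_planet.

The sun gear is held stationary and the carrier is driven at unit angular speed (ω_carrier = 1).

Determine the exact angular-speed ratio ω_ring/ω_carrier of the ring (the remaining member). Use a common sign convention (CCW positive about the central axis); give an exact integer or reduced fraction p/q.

N_ring = 33 + 2·30 = 93
33(ω_s−ω_c) = −93(ω_r−ω_c),  ω_s=0, ω_c=1
ω_r = 1 − (33/93)(0−1) = 42/31
ω_r/ω_c = 42/31

42/31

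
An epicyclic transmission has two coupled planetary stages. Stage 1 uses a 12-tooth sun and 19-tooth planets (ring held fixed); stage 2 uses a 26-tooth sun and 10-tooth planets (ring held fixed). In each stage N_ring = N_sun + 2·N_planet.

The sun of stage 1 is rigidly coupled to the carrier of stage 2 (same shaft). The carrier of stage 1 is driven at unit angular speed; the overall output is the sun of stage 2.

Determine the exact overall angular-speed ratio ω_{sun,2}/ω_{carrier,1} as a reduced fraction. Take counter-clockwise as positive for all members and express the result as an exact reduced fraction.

186/13

Stage 1: N_ring = 12 + 2·19 = 50
Stage 1: 12(ω_s−ω_c) = −50(ω_r−ω_c),  ω_r=0, ω_c=1
Stage 1: ω_s = 1 − (50/12)(0−1) = 31/6
  ⇒ ω_s¹/ω_c¹ = 31/6
Stage 2: N_ring = 26 + 2·10 = 46
Stage 2: 26(ω_s−ω_c) = −46(ω_r−ω_c),  ω_r=0, ω_c=1
Stage 2: ω_s = 1 − (46/26)(0−1) = 36/13
  ⇒ ω_s²/ω_c² = 36/13
Coupling ω_c² = ω_s¹ ⇒ overall = 31/6 × 36/13 = 186/13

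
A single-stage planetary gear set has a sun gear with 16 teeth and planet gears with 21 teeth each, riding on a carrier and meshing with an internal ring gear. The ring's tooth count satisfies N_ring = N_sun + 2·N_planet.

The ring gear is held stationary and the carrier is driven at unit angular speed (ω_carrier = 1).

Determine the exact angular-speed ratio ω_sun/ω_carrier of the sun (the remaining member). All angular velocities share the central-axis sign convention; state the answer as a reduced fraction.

37/8

N_ring = 16 + 2·21 = 58
16(ω_s−ω_c) = −58(ω_r−ω_c),  ω_r=0, ω_c=1
ω_s = 1 − (58/16)(0−1) = 37/8
ω_s/ω_c = 37/8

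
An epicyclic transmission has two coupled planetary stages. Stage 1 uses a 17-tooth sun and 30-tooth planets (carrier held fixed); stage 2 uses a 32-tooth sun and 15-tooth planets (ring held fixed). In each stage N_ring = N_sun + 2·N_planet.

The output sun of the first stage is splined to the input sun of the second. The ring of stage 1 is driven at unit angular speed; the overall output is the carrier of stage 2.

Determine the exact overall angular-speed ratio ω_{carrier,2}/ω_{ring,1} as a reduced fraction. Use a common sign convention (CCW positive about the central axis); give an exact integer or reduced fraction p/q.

-1232/799

Stage 1: N_ring = 17 + 2·30 = 77
Stage 1: 17(ω_s−ω_c) = −77(ω_r−ω_c),  ω_c=0, ω_r=1
Stage 1: ω_s = 0 − (77/17)(1−0) = -77/17
  ⇒ ω_s¹/ω_r¹ = -77/17
Stage 2: N_ring = 32 + 2·15 = 62
Stage 2: 32(ω_s−ω_c) = −62(ω_r−ω_c),  ω_r=0, ω_s=1
Stage 2: 32(1−ω_c) = −62(0−ω_c)  ⇒  94ω_c = 32  ⇒  ω_c = 16/47
  ⇒ ω_c²/ω_s² = 16/47
Coupling ω_s² = ω_s¹ ⇒ overall = -77/17 × 16/47 = -1232/799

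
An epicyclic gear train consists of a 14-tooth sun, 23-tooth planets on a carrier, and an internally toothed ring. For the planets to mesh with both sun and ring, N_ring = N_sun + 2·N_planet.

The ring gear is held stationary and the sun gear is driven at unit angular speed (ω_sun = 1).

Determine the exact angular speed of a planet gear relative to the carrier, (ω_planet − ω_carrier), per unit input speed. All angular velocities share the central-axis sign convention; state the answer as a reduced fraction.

-420/851

N_ring = 14 + 2·23 = 60
14(ω_s−ω_c) = −60(ω_r−ω_c),  ω_r=0, ω_s=1
14(1−ω_c) = −60(0−ω_c)  ⇒  74ω_c = 14  ⇒  ω_c = 7/37
sun–planet: 14·(1−7/37) = −23·(ω_p−ω_c)  ⇒  ω_p−ω_c = −(14/23)·(30/37) = -420/851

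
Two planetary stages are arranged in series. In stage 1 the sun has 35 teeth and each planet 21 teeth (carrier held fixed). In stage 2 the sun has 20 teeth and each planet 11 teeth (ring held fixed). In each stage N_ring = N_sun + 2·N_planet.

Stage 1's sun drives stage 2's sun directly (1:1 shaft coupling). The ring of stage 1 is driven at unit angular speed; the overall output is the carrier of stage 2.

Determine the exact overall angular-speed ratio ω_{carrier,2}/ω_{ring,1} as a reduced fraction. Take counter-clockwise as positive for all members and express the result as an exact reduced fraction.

-22/31

Stage 1: N_ring = 35 + 2·21 = 77
Stage 1: 35(ω_s−ω_c) = −77(ω_r−ω_c),  ω_c=0, ω_r=1
Stage 1: ω_s = 0 − (77/35)(1−0) = -11/5
  ⇒ ω_s¹/ω_r¹ = -11/5
Stage 2: N_ring = 20 + 2·11 = 42
Stage 2: 20(ω_s−ω_c) = −42(ω_r−ω_c),  ω_r=0, ω_s=1
Stage 2: 20(1−ω_c) = −42(0−ω_c)  ⇒  62ω_c = 20  ⇒  ω_c = 10/31
  ⇒ ω_c²/ω_s² = 10/31
Coupling ω_s² = ω_s¹ ⇒ overall = -11/5 × 10/31 = -22/31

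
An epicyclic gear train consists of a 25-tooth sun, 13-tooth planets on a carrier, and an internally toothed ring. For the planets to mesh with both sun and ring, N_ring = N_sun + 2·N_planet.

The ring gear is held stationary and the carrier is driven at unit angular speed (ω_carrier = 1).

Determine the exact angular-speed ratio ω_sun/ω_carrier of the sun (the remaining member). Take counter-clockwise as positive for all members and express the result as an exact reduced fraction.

76/25

N_ring = 25 + 2·13 = 51
25(ω_s−ω_c) = −51(ω_r−ω_c),  ω_r=0, ω_c=1
ω_s = 1 − (51/25)(0−1) = 76/25
ω_s/ω_c = 76/25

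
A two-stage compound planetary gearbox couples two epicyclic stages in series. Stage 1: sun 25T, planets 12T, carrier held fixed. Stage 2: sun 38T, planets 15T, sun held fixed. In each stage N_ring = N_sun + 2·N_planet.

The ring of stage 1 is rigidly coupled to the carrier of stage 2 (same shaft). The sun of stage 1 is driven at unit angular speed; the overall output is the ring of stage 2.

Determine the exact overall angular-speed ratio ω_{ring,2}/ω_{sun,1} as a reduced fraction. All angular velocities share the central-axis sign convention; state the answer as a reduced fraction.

Stage 1: N_ring = 25 + 2·12 = 49
Stage 1: 25(ω_s−ω_c) = −49(ω_r−ω_c),  ω_c=0, ω_s=1
Stage 1: ω_r = 0 − (25/49)(1−0) = -25/49
  ⇒ ω_r¹/ω_s¹ = -25/49
Stage 2: N_ring = 38 + 2·15 = 68
Stage 2: 38(ω_s−ω_c) = −68(ω_r−ω_c),  ω_s=0, ω_c=1
Stage 2: ω_r = 1 − (38/68)(0−1) = 53/34
  ⇒ ω_r²/ω_c² = 53/34
Coupling ω_c² = ω_r¹ ⇒ overall = -25/49 × 53/34 = -1325/1666

-1325/1666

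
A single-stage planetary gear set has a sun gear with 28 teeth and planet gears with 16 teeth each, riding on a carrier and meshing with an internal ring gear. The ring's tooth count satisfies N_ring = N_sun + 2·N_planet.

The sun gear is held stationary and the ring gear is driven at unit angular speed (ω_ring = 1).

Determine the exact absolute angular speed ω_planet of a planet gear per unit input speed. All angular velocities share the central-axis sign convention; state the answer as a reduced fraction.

15/8

N_ring = 28 + 2·16 = 60
28(ω_s−ω_c) = −60(ω_r−ω_c),  ω_s=0, ω_r=1
28(0−ω_c) = −60(1−ω_c)  ⇒  88ω_c = 60  ⇒  ω_c = 15/22
sun–planet: 28·(0−15/22) = −16·(ω_p−ω_c)  ⇒  ω_p−ω_c = −(28/16)·(-15/22) = 105/88
ω_p = 15/22 + 105/88 = 15/8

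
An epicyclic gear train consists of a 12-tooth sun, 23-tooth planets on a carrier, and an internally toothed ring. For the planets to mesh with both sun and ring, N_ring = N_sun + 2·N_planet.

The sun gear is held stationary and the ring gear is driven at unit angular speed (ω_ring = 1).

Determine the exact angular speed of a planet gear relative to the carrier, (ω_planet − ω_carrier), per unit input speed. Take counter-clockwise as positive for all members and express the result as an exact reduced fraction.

N_ring = 12 + 2·23 = 58
12(ω_s−ω_c) = −58(ω_r−ω_c),  ω_s=0, ω_r=1
12(0−ω_c) = −58(1−ω_c)  ⇒  70ω_c = 58  ⇒  ω_c = 29/35
sun–planet: 12·(0−29/35) = −23·(ω_p−ω_c)  ⇒  ω_p−ω_c = −(12/23)·(-29/35) = 348/805

348/805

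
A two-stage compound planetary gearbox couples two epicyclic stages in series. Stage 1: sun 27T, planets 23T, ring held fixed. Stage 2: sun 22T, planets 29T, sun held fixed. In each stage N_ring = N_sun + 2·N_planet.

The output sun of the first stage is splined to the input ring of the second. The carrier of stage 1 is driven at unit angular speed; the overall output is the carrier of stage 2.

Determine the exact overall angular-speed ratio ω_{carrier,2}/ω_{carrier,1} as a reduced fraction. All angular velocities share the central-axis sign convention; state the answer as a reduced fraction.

Stage 1: N_ring = 27 + 2·23 = 73
Stage 1: 27(ω_s−ω_c) = −73(ω_r−ω_c),  ω_r=0, ω_c=1
Stage 1: ω_s = 1 − (73/27)(0−1) = 100/27
  ⇒ ω_s¹/ω_c¹ = 100/27
Stage 2: N_ring = 22 + 2·29 = 80
Stage 2: 22(ω_s−ω_c) = −80(ω_r−ω_c),  ω_s=0, ω_r=1
Stage 2: 22(0−ω_c) = −80(1−ω_c)  ⇒  102ω_c = 80  ⇒  ω_c = 40/51
  ⇒ ω_c²/ω_r² = 40/51
Coupling ω_r² = ω_s¹ ⇒ overall = 100/27 × 40/51 = 4000/1377

4000/1377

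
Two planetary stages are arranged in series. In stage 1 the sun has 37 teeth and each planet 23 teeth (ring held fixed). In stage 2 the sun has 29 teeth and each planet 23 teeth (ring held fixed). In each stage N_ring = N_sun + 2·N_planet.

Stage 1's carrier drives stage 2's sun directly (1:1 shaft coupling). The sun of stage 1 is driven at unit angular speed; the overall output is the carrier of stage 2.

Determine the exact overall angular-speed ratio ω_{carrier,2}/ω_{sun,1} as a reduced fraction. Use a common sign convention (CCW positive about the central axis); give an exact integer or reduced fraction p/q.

1073/12480

Stage 1: N_ring = 37 + 2·23 = 83
Stage 1: 37(ω_s−ω_c) = −83(ω_r−ω_c),  ω_r=0, ω_s=1
Stage 1: 37(1−ω_c) = −83(0−ω_c)  ⇒  120ω_c = 37  ⇒  ω_c = 37/120
  ⇒ ω_c¹/ω_s¹ = 37/120
Stage 2: N_ring = 29 + 2·23 = 75
Stage 2: 29(ω_s−ω_c) = −75(ω_r−ω_c),  ω_r=0, ω_s=1
Stage 2: 29(1−ω_c) = −75(0−ω_c)  ⇒  104ω_c = 29  ⇒  ω_c = 29/104
  ⇒ ω_c²/ω_s² = 29/104
Coupling ω_s² = ω_c¹ ⇒ overall = 37/120 × 29/104 = 1073/12480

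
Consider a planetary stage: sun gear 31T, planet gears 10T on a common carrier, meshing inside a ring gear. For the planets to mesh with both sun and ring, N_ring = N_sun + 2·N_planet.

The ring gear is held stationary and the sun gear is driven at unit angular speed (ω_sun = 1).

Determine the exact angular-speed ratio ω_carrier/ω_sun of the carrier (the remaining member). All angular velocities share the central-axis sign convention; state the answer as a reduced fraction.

31/82

N_ring = 31 + 2·10 = 51
31(ω_s−ω_c) = −51(ω_r−ω_c),  ω_r=0, ω_s=1
31(1−ω_c) = −51(0−ω_c)  ⇒  82ω_c = 31  ⇒  ω_c = 31/82
ω_c/ω_s = 31/82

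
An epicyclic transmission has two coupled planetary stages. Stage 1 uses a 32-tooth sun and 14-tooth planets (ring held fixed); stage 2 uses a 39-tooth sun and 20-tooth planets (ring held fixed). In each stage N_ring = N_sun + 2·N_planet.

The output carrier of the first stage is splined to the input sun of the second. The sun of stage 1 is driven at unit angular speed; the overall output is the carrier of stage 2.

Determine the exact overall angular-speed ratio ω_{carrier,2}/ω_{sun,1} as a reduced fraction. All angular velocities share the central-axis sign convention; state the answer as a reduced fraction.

Stage 1: N_ring = 32 + 2·14 = 60
Stage 1: 32(ω_s−ω_c) = −60(ω_r−ω_c),  ω_r=0, ω_s=1
Stage 1: 32(1−ω_c) = −60(0−ω_c)  ⇒  92ω_c = 32  ⇒  ω_c = 8/23
  ⇒ ω_c¹/ω_s¹ = 8/23
Stage 2: N_ring = 39 + 2·20 = 79
Stage 2: 39(ω_s−ω_c) = −79(ω_r−ω_c),  ω_r=0, ω_s=1
Stage 2: 39(1−ω_c) = −79(0−ω_c)  ⇒  118ω_c = 39  ⇒  ω_c = 39/118
  ⇒ ω_c²/ω_s² = 39/118
Coupling ω_s² = ω_c¹ ⇒ overall = 8/23 × 39/118 = 156/1357

156/1357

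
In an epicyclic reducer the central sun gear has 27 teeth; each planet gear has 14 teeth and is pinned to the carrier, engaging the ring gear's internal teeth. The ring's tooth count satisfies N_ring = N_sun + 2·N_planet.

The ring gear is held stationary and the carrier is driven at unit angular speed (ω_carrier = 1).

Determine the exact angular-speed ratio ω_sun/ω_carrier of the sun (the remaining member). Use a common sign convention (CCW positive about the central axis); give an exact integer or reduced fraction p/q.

N_ring = 27 + 2·14 = 55
27(ω_s−ω_c) = −55(ω_r−ω_c),  ω_r=0, ω_c=1
ω_s = 1 − (55/27)(0−1) = 82/27
ω_s/ω_c = 82/27

82/27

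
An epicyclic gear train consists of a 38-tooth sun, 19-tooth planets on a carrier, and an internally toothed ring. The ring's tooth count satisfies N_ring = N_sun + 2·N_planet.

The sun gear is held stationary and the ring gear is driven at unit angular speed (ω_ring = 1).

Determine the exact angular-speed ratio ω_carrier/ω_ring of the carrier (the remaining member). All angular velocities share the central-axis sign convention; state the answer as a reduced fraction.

N_ring = 38 + 2·19 = 76
38(ω_s−ω_c) = −76(ω_r−ω_c),  ω_s=0, ω_r=1
38(0−ω_c) = −76(1−ω_c)  ⇒  114ω_c = 76  ⇒  ω_c = 2/3
ω_c/ω_r = 2/3

2/3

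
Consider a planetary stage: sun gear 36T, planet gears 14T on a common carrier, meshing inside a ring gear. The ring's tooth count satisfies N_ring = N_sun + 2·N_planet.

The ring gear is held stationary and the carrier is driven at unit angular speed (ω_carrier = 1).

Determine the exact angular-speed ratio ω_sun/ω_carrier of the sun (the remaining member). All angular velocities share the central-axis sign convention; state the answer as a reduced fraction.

N_ring = 36 + 2·14 = 64
36(ω_s−ω_c) = −64(ω_r−ω_c),  ω_r=0, ω_c=1
ω_s = 1 − (64/36)(0−1) = 25/9
ω_s/ω_c = 25/9

25/9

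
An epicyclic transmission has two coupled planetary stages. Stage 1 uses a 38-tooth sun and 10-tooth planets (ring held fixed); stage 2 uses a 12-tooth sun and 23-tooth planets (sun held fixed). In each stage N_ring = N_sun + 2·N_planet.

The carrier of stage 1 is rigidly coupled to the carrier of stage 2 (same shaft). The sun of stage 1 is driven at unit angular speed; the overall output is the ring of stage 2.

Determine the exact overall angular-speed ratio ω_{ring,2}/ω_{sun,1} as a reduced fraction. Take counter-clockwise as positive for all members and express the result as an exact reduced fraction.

665/1392

Stage 1: N_ring = 38 + 2·10 = 58
Stage 1: 38(ω_s−ω_c) = −58(ω_r−ω_c),  ω_r=0, ω_s=1
Stage 1: 38(1−ω_c) = −58(0−ω_c)  ⇒  96ω_c = 38  ⇒  ω_c = 19/48
  ⇒ ω_c¹/ω_s¹ = 19/48
Stage 2: N_ring = 12 + 2·23 = 58
Stage 2: 12(ω_s−ω_c) = −58(ω_r−ω_c),  ω_s=0, ω_c=1
Stage 2: ω_r = 1 − (12/58)(0−1) = 35/29
  ⇒ ω_r²/ω_c² = 35/29
Coupling ω_c² = ω_c¹ ⇒ overall = 19/48 × 35/29 = 665/1392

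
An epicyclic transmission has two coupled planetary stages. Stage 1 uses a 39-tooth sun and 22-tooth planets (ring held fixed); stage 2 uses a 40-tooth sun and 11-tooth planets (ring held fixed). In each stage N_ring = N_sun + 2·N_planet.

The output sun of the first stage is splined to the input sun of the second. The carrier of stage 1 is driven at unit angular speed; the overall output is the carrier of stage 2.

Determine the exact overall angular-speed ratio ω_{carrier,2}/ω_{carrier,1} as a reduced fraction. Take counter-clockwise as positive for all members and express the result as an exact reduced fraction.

2440/1989

Stage 1: N_ring = 39 + 2·22 = 83
Stage 1: 39(ω_s−ω_c) = −83(ω_r−ω_c),  ω_r=0, ω_c=1
Stage 1: ω_s = 1 − (83/39)(0−1) = 122/39
  ⇒ ω_s¹/ω_c¹ = 122/39
Stage 2: N_ring = 40 + 2·11 = 62
Stage 2: 40(ω_s−ω_c) = −62(ω_r−ω_c),  ω_r=0, ω_s=1
Stage 2: 40(1−ω_c) = −62(0−ω_c)  ⇒  102ω_c = 40  ⇒  ω_c = 20/51
  ⇒ ω_c²/ω_s² = 20/51
Coupling ω_s² = ω_s¹ ⇒ overall = 122/39 × 20/51 = 2440/1989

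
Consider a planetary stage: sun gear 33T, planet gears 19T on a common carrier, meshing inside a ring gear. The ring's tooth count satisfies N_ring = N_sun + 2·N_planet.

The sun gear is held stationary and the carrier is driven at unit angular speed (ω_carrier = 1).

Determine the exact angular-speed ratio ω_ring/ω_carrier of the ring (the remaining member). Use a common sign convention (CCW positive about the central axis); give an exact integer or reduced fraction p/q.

104/71

N_ring = 33 + 2·19 = 71
33(ω_s−ω_c) = −71(ω_r−ω_c),  ω_s=0, ω_c=1
ω_r = 1 − (33/71)(0−1) = 104/71
ω_r/ω_c = 104/71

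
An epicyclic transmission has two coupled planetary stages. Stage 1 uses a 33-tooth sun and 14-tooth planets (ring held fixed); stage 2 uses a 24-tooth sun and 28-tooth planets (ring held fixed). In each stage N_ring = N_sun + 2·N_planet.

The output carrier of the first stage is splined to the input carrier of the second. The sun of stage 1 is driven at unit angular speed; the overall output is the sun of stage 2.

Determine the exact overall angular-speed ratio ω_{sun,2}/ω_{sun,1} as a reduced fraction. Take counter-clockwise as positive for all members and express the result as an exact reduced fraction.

143/94

Stage 1: N_ring = 33 + 2·14 = 61
Stage 1: 33(ω_s−ω_c) = −61(ω_r−ω_c),  ω_r=0, ω_s=1
Stage 1: 33(1−ω_c) = −61(0−ω_c)  ⇒  94ω_c = 33  ⇒  ω_c = 33/94
  ⇒ ω_c¹/ω_s¹ = 33/94
Stage 2: N_ring = 24 + 2·28 = 80
Stage 2: 24(ω_s−ω_c) = −80(ω_r−ω_c),  ω_r=0, ω_c=1
Stage 2: ω_s = 1 − (80/24)(0−1) = 13/3
  ⇒ ω_s²/ω_c² = 13/3
Coupling ω_c² = ω_c¹ ⇒ overall = 33/94 × 13/3 = 143/94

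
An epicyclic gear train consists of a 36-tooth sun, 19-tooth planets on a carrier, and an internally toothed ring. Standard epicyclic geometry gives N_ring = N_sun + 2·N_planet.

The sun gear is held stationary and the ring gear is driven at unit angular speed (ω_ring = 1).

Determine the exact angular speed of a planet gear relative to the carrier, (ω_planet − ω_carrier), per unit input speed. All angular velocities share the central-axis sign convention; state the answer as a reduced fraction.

N_ring = 36 + 2·19 = 74
36(ω_s−ω_c) = −74(ω_r−ω_c),  ω_s=0, ω_r=1
36(0−ω_c) = −74(1−ω_c)  ⇒  110ω_c = 74  ⇒  ω_c = 37/55
sun–planet: 36·(0−37/55) = −19·(ω_p−ω_c)  ⇒  ω_p−ω_c = −(36/19)·(-37/55) = 1332/1045

1332/1045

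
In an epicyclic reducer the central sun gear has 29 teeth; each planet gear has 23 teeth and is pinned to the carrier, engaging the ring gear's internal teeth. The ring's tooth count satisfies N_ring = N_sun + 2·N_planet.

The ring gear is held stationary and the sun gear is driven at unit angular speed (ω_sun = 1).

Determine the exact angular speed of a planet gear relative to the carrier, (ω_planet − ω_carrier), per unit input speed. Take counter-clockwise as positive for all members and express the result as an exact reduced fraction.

-2175/2392

N_ring = 29 + 2·23 = 75
29(ω_s−ω_c) = −75(ω_r−ω_c),  ω_r=0, ω_s=1
29(1−ω_c) = −75(0−ω_c)  ⇒  104ω_c = 29  ⇒  ω_c = 29/104
sun–planet: 29·(1−29/104) = −23·(ω_p−ω_c)  ⇒  ω_p−ω_c = −(29/23)·(75/104) = -2175/2392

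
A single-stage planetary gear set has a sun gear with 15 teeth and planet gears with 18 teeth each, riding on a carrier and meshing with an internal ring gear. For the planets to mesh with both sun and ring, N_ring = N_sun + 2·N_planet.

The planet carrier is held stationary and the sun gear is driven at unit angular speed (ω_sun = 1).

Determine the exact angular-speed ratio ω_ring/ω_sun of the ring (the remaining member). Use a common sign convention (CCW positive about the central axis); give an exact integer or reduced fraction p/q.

N_ring = 15 + 2·18 = 51
15(ω_s−ω_c) = −51(ω_r−ω_c),  ω_c=0, ω_s=1
ω_r = 0 − (15/51)(1−0) = -5/17
ω_r/ω_s = -5/17

-5/17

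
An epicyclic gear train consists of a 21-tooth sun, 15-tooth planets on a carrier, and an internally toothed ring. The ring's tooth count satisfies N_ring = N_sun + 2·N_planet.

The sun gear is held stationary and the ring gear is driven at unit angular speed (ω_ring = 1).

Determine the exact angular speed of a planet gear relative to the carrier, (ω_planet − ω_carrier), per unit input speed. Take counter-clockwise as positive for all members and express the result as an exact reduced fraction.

119/120

N_ring = 21 + 2·15 = 51
21(ω_s−ω_c) = −51(ω_r−ω_c),  ω_s=0, ω_r=1
21(0−ω_c) = −51(1−ω_c)  ⇒  72ω_c = 51  ⇒  ω_c = 17/24
sun–planet: 21·(0−17/24) = −15·(ω_p−ω_c)  ⇒  ω_p−ω_c = −(21/15)·(-17/24) = 119/120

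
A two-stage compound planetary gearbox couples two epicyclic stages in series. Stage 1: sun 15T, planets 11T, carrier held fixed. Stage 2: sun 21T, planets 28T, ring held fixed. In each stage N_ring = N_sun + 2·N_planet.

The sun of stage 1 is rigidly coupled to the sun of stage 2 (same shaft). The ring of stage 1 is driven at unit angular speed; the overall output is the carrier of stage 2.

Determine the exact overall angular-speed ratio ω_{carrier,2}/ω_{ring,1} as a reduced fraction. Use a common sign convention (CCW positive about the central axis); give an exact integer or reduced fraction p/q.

Stage 1: N_ring = 15 + 2·11 = 37
Stage 1: 15(ω_s−ω_c) = −37(ω_r−ω_c),  ω_c=0, ω_r=1
Stage 1: ω_s = 0 − (37/15)(1−0) = -37/15
  ⇒ ω_s¹/ω_r¹ = -37/15
Stage 2: N_ring = 21 + 2·28 = 77
Stage 2: 21(ω_s−ω_c) = −77(ω_r−ω_c),  ω_r=0, ω_s=1
Stage 2: 21(1−ω_c) = −77(0−ω_c)  ⇒  98ω_c = 21  ⇒  ω_c = 3/14
  ⇒ ω_c²/ω_s² = 3/14
Coupling ω_s² = ω_s¹ ⇒ overall = -37/15 × 3/14 = -37/70

-37/70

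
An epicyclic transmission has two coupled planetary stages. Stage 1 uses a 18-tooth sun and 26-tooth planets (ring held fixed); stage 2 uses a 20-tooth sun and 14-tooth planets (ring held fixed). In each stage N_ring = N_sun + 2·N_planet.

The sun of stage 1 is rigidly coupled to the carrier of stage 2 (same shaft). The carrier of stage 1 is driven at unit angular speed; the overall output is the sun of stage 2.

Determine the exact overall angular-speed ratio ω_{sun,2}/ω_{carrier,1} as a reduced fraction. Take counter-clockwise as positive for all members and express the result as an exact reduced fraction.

Stage 1: N_ring = 18 + 2·26 = 70
Stage 1: 18(ω_s−ω_c) = −70(ω_r−ω_c),  ω_r=0, ω_c=1
Stage 1: ω_s = 1 − (70/18)(0−1) = 44/9
  ⇒ ω_s¹/ω_c¹ = 44/9
Stage 2: N_ring = 20 + 2·14 = 48
Stage 2: 20(ω_s−ω_c) = −48(ω_r−ω_c),  ω_r=0, ω_c=1
Stage 2: ω_s = 1 − (48/20)(0−1) = 17/5
  ⇒ ω_s²/ω_c² = 17/5
Coupling ω_c² = ω_s¹ ⇒ overall = 44/9 × 17/5 = 748/45

748/45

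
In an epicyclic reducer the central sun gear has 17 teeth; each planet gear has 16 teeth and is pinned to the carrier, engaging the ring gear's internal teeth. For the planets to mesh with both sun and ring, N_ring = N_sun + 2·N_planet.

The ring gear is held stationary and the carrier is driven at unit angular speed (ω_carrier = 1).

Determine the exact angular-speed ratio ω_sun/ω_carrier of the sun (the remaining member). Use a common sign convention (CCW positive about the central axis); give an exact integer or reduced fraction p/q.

N_ring = 17 + 2·16 = 49
17(ω_s−ω_c) = −49(ω_r−ω_c),  ω_r=0, ω_c=1
ω_s = 1 − (49/17)(0−1) = 66/17
ω_s/ω_c = 66/17

66/17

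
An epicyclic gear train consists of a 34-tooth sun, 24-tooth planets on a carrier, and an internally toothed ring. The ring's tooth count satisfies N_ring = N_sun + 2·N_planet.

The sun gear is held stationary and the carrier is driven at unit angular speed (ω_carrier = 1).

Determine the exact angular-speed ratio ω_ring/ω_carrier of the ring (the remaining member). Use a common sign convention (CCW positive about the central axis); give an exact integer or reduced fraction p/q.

N_ring = 34 + 2·24 = 82
34(ω_s−ω_c) = −82(ω_r−ω_c),  ω_s=0, ω_c=1
ω_r = 1 − (34/82)(0−1) = 58/41
ω_r/ω_c = 58/41

58/41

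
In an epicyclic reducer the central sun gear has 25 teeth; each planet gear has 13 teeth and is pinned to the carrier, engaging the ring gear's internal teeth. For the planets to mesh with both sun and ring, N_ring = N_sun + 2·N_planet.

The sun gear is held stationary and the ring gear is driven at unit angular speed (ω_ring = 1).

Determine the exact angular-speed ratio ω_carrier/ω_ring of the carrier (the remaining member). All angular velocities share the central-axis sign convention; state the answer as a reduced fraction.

51/76

N_ring = 25 + 2·13 = 51
25(ω_s−ω_c) = −51(ω_r−ω_c),  ω_s=0, ω_r=1
25(0−ω_c) = −51(1−ω_c)  ⇒  76ω_c = 51  ⇒  ω_c = 51/76
ω_c/ω_r = 51/76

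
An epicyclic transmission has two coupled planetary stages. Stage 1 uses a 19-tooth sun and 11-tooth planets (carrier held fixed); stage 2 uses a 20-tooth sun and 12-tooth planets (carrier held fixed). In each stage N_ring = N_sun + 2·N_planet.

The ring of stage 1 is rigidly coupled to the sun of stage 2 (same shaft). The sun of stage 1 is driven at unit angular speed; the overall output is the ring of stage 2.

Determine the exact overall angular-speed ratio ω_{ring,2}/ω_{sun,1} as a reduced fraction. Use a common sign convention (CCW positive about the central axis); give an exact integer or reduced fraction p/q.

Stage 1: N_ring = 19 + 2·11 = 41
Stage 1: 19(ω_s−ω_c) = −41(ω_r−ω_c),  ω_c=0, ω_s=1
Stage 1: ω_r = 0 − (19/41)(1−0) = -19/41
  ⇒ ω_r¹/ω_s¹ = -19/41
Stage 2: N_ring = 20 + 2·12 = 44
Stage 2: 20(ω_s−ω_c) = −44(ω_r−ω_c),  ω_c=0, ω_s=1
Stage 2: ω_r = 0 − (20/44)(1−0) = -5/11
  ⇒ ω_r²/ω_s² = -5/11
Coupling ω_s² = ω_r¹ ⇒ overall = -19/41 × -5/11 = 95/451

95/451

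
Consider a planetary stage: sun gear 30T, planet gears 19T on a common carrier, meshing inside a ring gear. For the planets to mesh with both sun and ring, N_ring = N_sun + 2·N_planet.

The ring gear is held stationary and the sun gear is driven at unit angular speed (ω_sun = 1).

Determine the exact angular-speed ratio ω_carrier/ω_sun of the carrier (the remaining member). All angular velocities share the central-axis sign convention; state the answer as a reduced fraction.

N_ring = 30 + 2·19 = 68
30(ω_s−ω_c) = −68(ω_r−ω_c),  ω_r=0, ω_s=1
30(1−ω_c) = −68(0−ω_c)  ⇒  98ω_c = 30  ⇒  ω_c = 15/49
ω_c/ω_s = 15/49

15/49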